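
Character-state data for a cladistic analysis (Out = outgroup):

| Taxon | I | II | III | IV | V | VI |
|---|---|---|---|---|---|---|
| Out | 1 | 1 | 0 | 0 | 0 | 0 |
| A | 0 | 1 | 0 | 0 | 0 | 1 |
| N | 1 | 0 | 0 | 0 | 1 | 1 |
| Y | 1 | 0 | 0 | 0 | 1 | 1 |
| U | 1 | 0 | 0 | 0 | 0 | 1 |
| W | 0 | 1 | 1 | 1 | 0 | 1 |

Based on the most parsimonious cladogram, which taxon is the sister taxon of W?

A

Character polarity is set by the outgroup: the derived state is whichever differs from the outgroup's state, so for I, II the derived state is '0', and for the remaining characters it is '1'.
I (derived state '0') is shared by A and W — a synapomorphy uniting that clade.
Only N, U, and Y show the derived state '0' for II, supporting them as a clade.
III: derived state '1' in W only — an autapomorphy, so it tells us nothing about relationships among taxa.
IV: derived state '1' in W only — an autapomorphy, so it tells us nothing about relationships among taxa.
V: derived state '1' in N and Y only — synapomorphy for {N, Y}.
All ingroup taxa share the derived state '1' for VI; it defines the ingroup but does not resolve relationships within it.
Most parsimonious ingroup topology: ((A,W),((N,Y),U)).
W and A form a cherry on this tree, so they are sister taxa.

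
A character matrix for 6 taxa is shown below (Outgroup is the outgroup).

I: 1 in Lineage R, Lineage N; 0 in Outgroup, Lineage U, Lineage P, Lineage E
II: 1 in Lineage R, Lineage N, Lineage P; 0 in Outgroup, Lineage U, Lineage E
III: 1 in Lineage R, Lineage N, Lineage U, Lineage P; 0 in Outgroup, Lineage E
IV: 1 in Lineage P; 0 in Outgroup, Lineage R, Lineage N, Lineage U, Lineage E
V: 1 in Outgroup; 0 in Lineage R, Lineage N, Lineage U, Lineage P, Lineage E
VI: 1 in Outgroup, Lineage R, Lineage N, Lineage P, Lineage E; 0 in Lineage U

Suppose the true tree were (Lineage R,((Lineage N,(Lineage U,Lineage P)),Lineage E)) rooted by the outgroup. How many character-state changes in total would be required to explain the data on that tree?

10

Map each character onto (Lineage R,((Lineage N,(Lineage U,Lineage P)),Lineage E)) (rooted by Outgroup) and count the minimum state changes it requires (Fitch parsimony):
I: 2; II: 3; III: 2; IV: 1; V: 1; VI: 1.
Total tree length = 10.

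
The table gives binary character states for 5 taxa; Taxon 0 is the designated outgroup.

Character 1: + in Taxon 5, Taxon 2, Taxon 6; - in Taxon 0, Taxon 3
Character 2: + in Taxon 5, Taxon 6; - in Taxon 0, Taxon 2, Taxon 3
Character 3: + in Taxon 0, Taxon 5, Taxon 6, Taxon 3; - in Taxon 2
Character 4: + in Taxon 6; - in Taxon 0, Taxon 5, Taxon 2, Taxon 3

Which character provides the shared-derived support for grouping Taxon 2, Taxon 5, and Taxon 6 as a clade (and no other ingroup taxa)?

Character polarity is set by the outgroup: the derived state is whichever differs from the outgroup's state, so for Character 3 the derived state is '-', and for the remaining characters it is '+'.
Only Taxon 2, Taxon 5, and Taxon 6 show the derived state '+' for Character 1, supporting them as a clade.
Character 2 (derived state '+') is shared by Taxon 5 and Taxon 6 — a synapomorphy uniting that clade.
Character 3: derived state '-' in Taxon 2 only — an autapomorphy, so it tells us nothing about relationships among taxa.
Character 4: derived state '+' in Taxon 6 only — an autapomorphy, so it tells us nothing about relationships among taxa.
Most parsimonious ingroup topology: (((Taxon 5,Taxon 6),Taxon 2),Taxon 3).
The clade {Taxon 2, Taxon 5, Taxon 6} is supported by Character 1: its derived state '+' occurs in exactly those taxa and in no other taxon (including the outgroup).

Character 1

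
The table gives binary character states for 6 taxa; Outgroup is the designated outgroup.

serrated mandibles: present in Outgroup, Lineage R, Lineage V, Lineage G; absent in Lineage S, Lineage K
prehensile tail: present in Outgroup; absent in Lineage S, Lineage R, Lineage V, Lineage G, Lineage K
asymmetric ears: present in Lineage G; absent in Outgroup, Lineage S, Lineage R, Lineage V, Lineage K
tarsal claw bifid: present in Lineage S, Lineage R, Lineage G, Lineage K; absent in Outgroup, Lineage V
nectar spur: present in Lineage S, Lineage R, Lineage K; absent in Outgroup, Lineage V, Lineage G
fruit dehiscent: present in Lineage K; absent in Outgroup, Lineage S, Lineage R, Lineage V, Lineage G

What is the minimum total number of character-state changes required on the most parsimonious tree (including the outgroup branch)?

Character polarity is set by the outgroup: the derived state is whichever differs from the outgroup's state, so for serrated mandibles, prehensile tail the derived state is 'absent', and for the remaining characters it is 'present'.
Only Lineage K and Lineage S show the derived state 'absent' for serrated mandibles, supporting them as a clade.
All ingroup taxa share the derived state 'absent' for prehensile tail; it defines the ingroup but does not resolve relationships within it.
asymmetric ears (derived state 'present') is unique to Lineage G (autapomorphy; uninformative for grouping).
tarsal claw bifid (derived state 'present') is shared by Lineage G, Lineage K, Lineage R, and Lineage S — a synapomorphy uniting that clade.
Only Lineage K, Lineage R, and Lineage S show the derived state 'present' for nectar spur, supporting them as a clade.
fruit dehiscent: derived state 'present' in Lineage K only — an autapomorphy, so it tells us nothing about relationships among taxa.
Most parsimonious ingroup topology: ((((Lineage S,Lineage K),Lineage R),Lineage G),Lineage V).
Changes per character on this tree: serrated mandibles: 1; prehensile tail: 1; asymmetric ears: 1; tarsal claw bifid: 1; nectar spur: 1; fruit dehiscent: 1.
Total = 6.

6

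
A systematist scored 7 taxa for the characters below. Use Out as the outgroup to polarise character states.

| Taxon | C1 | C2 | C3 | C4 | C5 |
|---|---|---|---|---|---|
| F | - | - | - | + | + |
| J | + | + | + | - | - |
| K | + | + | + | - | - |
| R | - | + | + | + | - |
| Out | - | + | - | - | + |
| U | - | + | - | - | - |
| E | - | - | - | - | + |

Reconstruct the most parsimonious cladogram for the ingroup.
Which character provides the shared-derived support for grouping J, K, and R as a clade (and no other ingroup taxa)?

Character polarity is set by the outgroup: the derived state is whichever differs from the outgroup's state, so for C2, C5 the derived state is '-', and for the remaining characters it is '+'.
C1 (derived state '+') is shared by J and K — a synapomorphy uniting that clade.
Only E and F show the derived state '-' for C2, supporting them as a clade.
C3 (derived state '+') is shared by J, K, and R — a synapomorphy uniting that clade.
C4 groups F and R, which is incompatible with the clades supported by the remaining characters; treating it as convergent (homoplasy) costs fewer steps than any alternative tree.
C5 (derived state '-') is shared by J, K, R, and U — a synapomorphy uniting that clade.
Most parsimonious ingroup topology: (((R,(J,K)),U),(E,F)).
The clade {J, K, R} is supported by C3: its derived state '+' occurs in exactly those taxa and in no other taxon (including the outgroup).

C3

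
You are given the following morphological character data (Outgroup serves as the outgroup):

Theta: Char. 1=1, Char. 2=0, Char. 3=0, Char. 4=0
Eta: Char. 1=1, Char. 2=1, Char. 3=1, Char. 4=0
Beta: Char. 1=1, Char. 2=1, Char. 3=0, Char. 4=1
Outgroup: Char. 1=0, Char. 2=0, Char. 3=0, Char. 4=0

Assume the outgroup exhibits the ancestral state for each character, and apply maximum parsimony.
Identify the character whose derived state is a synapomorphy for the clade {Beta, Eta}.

The outgroup has state '0' for every character, so '1' is the derived state throughout.
All ingroup taxa share the derived state '1' for Char. 1; it defines the ingroup but does not resolve relationships within it.
Char. 2 (derived state '1') is shared by Beta and Eta — a synapomorphy uniting that clade.
Char. 3: derived state '1' in Eta only — an autapomorphy, so it tells us nothing about relationships among taxa.
Char. 4: derived state '1' in Beta only — an autapomorphy, so it tells us nothing about relationships among taxa.
Most parsimonious ingroup topology: (Theta,(Eta,Beta)).
The clade {Beta, Eta} is supported by Char. 2: its derived state '1' occurs in exactly those taxa and in no other taxon (including the outgroup).

Char. 2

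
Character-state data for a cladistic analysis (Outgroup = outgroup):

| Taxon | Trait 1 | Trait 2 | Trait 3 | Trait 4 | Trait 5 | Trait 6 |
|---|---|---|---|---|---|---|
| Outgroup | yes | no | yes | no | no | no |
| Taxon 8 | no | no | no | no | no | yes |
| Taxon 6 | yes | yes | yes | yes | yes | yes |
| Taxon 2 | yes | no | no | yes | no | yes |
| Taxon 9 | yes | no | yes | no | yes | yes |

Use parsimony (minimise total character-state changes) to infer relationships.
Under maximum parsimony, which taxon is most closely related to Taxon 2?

Taxon 8

Character polarity is set by the outgroup: the derived state is whichever differs from the outgroup's state, so for Trait 1, Trait 3 the derived state is 'no', and for the remaining characters it is 'yes'.
Trait 1: derived state 'no' in Taxon 8 only — an autapomorphy, so it tells us nothing about relationships among taxa.
Trait 2 (derived state 'yes') is unique to Taxon 6 (autapomorphy; uninformative for grouping).
Only Taxon 2 and Taxon 8 show the derived state 'no' for Trait 3, supporting them as a clade.
Trait 4 (state 'yes') occurs in Taxon 2 and Taxon 6 but conflicts with the nesting implied by the other characters — most parsimoniously interpreted as homoplasy.
Trait 5 (derived state 'yes') is shared by Taxon 6 and Taxon 9 — a synapomorphy uniting that clade.
All ingroup taxa share the derived state 'yes' for Trait 6; it defines the ingroup but does not resolve relationships within it.
Most parsimonious ingroup topology: ((Taxon 8,Taxon 2),(Taxon 6,Taxon 9)).
Taxon 2 and Taxon 8 form a cherry on this tree, so they are sister taxa.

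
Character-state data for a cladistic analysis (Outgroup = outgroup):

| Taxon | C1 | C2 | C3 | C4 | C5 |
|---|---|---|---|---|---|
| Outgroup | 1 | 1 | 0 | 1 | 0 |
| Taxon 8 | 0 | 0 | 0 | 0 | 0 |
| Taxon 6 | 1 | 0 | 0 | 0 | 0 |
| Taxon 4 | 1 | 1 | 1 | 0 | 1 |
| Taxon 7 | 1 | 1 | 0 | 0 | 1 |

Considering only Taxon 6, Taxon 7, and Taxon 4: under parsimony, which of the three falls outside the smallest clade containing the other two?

Character polarity is set by the outgroup: the derived state is whichever differs from the outgroup's state, so for C1, C2, C4 the derived state is '0', and for the remaining characters it is '1'.
C1 (derived state '0') is unique to Taxon 8 (autapomorphy; uninformative for grouping).
Only Taxon 6 and Taxon 8 show the derived state '0' for C2, supporting them as a clade.
C3 (derived state '1') is unique to Taxon 4 (autapomorphy; uninformative for grouping).
All ingroup taxa share the derived state '0' for C4; it defines the ingroup but does not resolve relationships within it.
Only Taxon 4 and Taxon 7 show the derived state '1' for C5, supporting them as a clade.
Most parsimonious ingroup topology: ((Taxon 8,Taxon 6),(Taxon 4,Taxon 7)).
Taxon 7 and Taxon 4 share a more recent common ancestor with each other than either does with Taxon 6, so Taxon 6 is the least closely related of the three.

Taxon 6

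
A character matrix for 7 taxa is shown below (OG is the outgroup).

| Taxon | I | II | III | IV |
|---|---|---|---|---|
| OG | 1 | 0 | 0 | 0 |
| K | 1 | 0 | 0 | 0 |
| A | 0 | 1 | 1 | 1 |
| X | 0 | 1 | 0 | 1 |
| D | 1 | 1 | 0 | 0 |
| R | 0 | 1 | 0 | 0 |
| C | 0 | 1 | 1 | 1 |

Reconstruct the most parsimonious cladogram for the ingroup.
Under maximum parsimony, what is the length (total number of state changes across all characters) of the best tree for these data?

4

Character polarity is set by the outgroup: the derived state is whichever differs from the outgroup's state, so for I the derived state is '0', and for the remaining characters it is '1'.
I (derived state '0') is shared by A, C, R, and X — a synapomorphy uniting that clade.
II: derived state '1' in A, C, D, R, and X only — synapomorphy for {A, C, D, R, X}.
Only A and C show the derived state '1' for III, supporting them as a clade.
IV (derived state '1') is shared by A, C, and X — a synapomorphy uniting that clade.
Most parsimonious ingroup topology: (K,((((A,C),X),R),D)).
Changes per character on this tree: I: 1; II: 1; III: 1; IV: 1.
Total = 4.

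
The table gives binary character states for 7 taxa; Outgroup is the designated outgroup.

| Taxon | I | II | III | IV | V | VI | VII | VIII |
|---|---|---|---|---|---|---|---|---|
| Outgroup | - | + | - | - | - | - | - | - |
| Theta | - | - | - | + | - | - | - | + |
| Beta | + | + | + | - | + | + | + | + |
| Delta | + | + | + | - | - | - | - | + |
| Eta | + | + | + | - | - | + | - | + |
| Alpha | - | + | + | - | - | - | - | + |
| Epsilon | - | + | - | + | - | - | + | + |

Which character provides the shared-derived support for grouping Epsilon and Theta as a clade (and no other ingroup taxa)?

Character polarity is set by the outgroup: the derived state is whichever differs from the outgroup's state, so for II the derived state is '-', and for the remaining characters it is '+'.
I: derived state '+' in Beta, Delta, and Eta only — synapomorphy for {Beta, Delta, Eta}.
II: derived state '-' in Theta only — an autapomorphy, so it tells us nothing about relationships among taxa.
III: derived state '+' in Alpha, Beta, Delta, and Eta only — synapomorphy for {Alpha, Beta, Delta, Eta}.
IV: derived state '+' in Epsilon and Theta only — synapomorphy for {Epsilon, Theta}.
V: derived state '+' in Beta only — an autapomorphy, so it tells us nothing about relationships among taxa.
VI (derived state '+') is shared by Beta and Eta — a synapomorphy uniting that clade.
VII groups Beta and Epsilon, which is incompatible with the clades supported by the remaining characters; treating it as convergent (homoplasy) costs fewer steps than any alternative tree.
VIII (derived state '+') is shared by all ingroup taxa — unites the whole ingroup.
Most parsimonious ingroup topology: ((Theta,Epsilon),(((Beta,Eta),Delta),Alpha)).
The clade {Epsilon, Theta} is supported by IV: its derived state '+' occurs in exactly those taxa and in no other taxon (including the outgroup).

IV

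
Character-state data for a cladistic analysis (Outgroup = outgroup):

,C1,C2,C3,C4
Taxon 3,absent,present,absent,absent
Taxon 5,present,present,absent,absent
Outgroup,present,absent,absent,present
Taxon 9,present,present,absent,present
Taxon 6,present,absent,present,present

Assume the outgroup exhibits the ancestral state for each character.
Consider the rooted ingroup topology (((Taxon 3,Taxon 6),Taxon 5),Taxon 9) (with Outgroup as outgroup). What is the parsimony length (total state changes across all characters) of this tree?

6

Map each character onto (((Taxon 3,Taxon 6),Taxon 5),Taxon 9) (rooted by Outgroup) and count the minimum state changes it requires (Fitch parsimony):
C1: 1; C2: 2; C3: 1; C4: 2.
Total tree length = 6.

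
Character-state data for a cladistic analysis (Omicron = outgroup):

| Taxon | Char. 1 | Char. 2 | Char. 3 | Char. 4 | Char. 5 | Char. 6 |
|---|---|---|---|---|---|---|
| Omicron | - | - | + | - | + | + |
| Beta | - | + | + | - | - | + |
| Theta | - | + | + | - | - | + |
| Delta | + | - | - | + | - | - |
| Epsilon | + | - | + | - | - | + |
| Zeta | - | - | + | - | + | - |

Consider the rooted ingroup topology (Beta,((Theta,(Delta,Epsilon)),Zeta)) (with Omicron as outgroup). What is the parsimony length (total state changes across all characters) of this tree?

9

Map each character onto (Beta,((Theta,(Delta,Epsilon)),Zeta)) (rooted by Omicron) and count the minimum state changes it requires (Fitch parsimony):
Char. 1: 1; Char. 2: 2; Char. 3: 1; Char. 4: 1; Char. 5: 2; Char. 6: 2.
Total tree length = 9.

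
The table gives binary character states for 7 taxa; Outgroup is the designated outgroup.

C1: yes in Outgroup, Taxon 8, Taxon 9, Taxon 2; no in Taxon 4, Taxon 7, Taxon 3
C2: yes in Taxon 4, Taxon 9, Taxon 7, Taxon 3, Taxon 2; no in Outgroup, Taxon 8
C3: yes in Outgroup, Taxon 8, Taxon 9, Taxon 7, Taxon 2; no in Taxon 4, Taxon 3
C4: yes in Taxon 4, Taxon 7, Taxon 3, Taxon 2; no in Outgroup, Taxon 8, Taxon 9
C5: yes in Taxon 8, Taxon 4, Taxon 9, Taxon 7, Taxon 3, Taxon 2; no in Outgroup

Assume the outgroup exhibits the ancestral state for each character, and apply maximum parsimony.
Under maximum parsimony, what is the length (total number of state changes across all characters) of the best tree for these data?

5

Character polarity is set by the outgroup: the derived state is whichever differs from the outgroup's state, so for C1, C3 the derived state is 'no', and for the remaining characters it is 'yes'.
Only Taxon 3, Taxon 4, and Taxon 7 show the derived state 'no' for C1, supporting them as a clade.
C2: derived state 'yes' in Taxon 2, Taxon 3, Taxon 4, Taxon 7, and Taxon 9 only — synapomorphy for {Taxon 2, Taxon 3, Taxon 4, Taxon 7, Taxon 9}.
C3 (derived state 'no') is shared by Taxon 3 and Taxon 4 — a synapomorphy uniting that clade.
C4: derived state 'yes' in Taxon 2, Taxon 3, Taxon 4, and Taxon 7 only — synapomorphy for {Taxon 2, Taxon 3, Taxon 4, Taxon 7}.
C5 (derived state 'yes') is shared by all ingroup taxa — unites the whole ingroup.
Most parsimonious ingroup topology: (Taxon 8,(Taxon 9,(((Taxon 4,Taxon 3),Taxon 7),Taxon 2))).
Changes per character on this tree: C1: 1; C2: 1; C3: 1; C4: 1; C5: 1.
Total = 5.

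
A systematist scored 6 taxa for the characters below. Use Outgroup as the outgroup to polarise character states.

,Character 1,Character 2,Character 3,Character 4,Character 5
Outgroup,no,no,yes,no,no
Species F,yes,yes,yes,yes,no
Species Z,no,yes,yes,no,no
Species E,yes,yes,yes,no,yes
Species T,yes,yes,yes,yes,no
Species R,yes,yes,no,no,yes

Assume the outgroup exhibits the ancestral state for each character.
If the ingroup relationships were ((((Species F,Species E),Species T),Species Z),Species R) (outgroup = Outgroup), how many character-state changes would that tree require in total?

8

Map each character onto ((((Species F,Species E),Species T),Species Z),Species R) (rooted by Outgroup) and count the minimum state changes it requires (Fitch parsimony):
Character 1: 2; Character 2: 1; Character 3: 1; Character 4: 2; Character 5: 2.
Total tree length = 8.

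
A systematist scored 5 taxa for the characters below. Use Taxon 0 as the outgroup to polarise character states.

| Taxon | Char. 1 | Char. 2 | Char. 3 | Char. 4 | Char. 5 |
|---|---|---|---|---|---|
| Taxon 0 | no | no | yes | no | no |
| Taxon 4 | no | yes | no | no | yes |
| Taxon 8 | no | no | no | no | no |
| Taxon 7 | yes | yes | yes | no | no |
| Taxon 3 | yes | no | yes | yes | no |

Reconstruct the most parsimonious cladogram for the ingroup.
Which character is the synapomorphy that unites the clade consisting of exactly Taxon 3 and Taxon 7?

Char. 1

Character polarity is set by the outgroup: the derived state is whichever differs from the outgroup's state, so for Char. 3 the derived state is 'no', and for the remaining characters it is 'yes'.
Char. 1 (derived state 'yes') is shared by Taxon 3 and Taxon 7 — a synapomorphy uniting that clade.
Char. 2 (state 'yes') occurs in Taxon 4 and Taxon 7 but conflicts with the nesting implied by the other characters — most parsimoniously interpreted as homoplasy.
Only Taxon 4 and Taxon 8 show the derived state 'no' for Char. 3, supporting them as a clade.
Char. 4: derived state 'yes' in Taxon 3 only — an autapomorphy, so it tells us nothing about relationships among taxa.
Char. 5 (derived state 'yes') is unique to Taxon 4 (autapomorphy; uninformative for grouping).
Most parsimonious ingroup topology: ((Taxon 4,Taxon 8),(Taxon 7,Taxon 3)).
The clade {Taxon 3, Taxon 7} is supported by Char. 1: its derived state 'yes' occurs in exactly those taxa and in no other taxon (including the outgroup).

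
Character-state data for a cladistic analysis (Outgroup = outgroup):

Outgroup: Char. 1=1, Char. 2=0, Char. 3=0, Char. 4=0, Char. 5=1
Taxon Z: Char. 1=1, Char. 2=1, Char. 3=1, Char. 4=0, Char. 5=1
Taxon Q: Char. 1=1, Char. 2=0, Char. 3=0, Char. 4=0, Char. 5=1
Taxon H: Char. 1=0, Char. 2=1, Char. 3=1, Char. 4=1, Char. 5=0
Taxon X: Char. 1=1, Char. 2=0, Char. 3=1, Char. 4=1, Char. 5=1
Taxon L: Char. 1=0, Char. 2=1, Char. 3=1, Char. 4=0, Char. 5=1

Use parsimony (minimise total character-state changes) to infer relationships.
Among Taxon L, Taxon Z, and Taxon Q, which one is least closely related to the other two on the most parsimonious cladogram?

Taxon Q

Character polarity is set by the outgroup: the derived state is whichever differs from the outgroup's state, so for Char. 1, Char. 5 the derived state is '0', and for the remaining characters it is '1'.
Only Taxon H and Taxon L show the derived state '0' for Char. 1, supporting them as a clade.
Only Taxon H, Taxon L, and Taxon Z show the derived state '1' for Char. 2, supporting them as a clade.
Char. 3 (derived state '1') is shared by Taxon H, Taxon L, Taxon X, and Taxon Z — a synapomorphy uniting that clade.
Char. 4 (state '1') occurs in Taxon H and Taxon X but conflicts with the nesting implied by the other characters — most parsimoniously interpreted as homoplasy.
Char. 5 (derived state '0') is unique to Taxon H (autapomorphy; uninformative for grouping).
Most parsimonious ingroup topology: (((Taxon Z,(Taxon H,Taxon L)),Taxon X),Taxon Q).
Taxon Z and Taxon L share a more recent common ancestor with each other than either does with Taxon Q, so Taxon Q is the least closely related of the three.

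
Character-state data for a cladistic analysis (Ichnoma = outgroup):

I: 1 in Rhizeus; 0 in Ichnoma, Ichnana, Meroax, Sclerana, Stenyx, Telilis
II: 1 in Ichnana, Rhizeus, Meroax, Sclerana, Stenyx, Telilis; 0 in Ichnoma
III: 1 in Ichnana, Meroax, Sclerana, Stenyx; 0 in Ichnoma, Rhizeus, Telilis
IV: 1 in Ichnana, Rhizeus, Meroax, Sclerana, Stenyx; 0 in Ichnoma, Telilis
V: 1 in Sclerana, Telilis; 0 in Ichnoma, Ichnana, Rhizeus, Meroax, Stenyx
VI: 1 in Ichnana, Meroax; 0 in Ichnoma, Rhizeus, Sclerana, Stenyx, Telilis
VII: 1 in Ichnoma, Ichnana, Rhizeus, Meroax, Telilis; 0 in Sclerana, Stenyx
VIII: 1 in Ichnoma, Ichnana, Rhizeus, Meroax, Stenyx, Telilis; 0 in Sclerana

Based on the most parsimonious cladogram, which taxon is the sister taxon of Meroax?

Ichnana

Character polarity is set by the outgroup: the derived state is whichever differs from the outgroup's state, so for VII, VIII the derived state is '0', and for the remaining characters it is '1'.
I: derived state '1' in Rhizeus only — an autapomorphy, so it tells us nothing about relationships among taxa.
II (derived state '1') is shared by all ingroup taxa — unites the whole ingroup.
Only Ichnana, Meroax, Sclerana, and Stenyx show the derived state '1' for III, supporting them as a clade.
IV: derived state '1' in Ichnana, Meroax, Rhizeus, Sclerana, and Stenyx only — synapomorphy for {Ichnana, Meroax, Rhizeus, Sclerana, Stenyx}.
V (state '1') occurs in Sclerana and Telilis but conflicts with the nesting implied by the other characters — most parsimoniously interpreted as homoplasy.
Only Ichnana and Meroax show the derived state '1' for VI, supporting them as a clade.
VII: derived state '0' in Sclerana and Stenyx only — synapomorphy for {Sclerana, Stenyx}.
VIII (derived state '0') is unique to Sclerana (autapomorphy; uninformative for grouping).
Most parsimonious ingroup topology: ((((Ichnana,Meroax),(Sclerana,Stenyx)),Rhizeus),Telilis).
Meroax and Ichnana form a cherry on this tree, so they are sister taxa.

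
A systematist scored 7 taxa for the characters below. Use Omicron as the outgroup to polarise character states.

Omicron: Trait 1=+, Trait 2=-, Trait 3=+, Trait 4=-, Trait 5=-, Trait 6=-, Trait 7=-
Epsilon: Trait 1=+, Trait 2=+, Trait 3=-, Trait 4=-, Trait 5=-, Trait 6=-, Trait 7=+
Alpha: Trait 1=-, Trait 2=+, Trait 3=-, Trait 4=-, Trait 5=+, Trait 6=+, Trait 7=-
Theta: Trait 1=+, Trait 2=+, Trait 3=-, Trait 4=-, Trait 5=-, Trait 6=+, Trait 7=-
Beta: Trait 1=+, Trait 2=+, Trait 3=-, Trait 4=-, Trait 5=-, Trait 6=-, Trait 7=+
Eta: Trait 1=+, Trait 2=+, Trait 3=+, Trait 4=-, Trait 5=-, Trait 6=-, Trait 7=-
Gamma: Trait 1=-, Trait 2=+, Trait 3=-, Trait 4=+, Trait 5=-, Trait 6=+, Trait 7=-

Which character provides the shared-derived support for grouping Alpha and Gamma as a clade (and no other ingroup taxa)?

Trait 1

Character polarity is set by the outgroup: the derived state is whichever differs from the outgroup's state, so for Trait 1, Trait 3 the derived state is '-', and for the remaining characters it is '+'.
Only Alpha and Gamma show the derived state '-' for Trait 1, supporting them as a clade.
All ingroup taxa share the derived state '+' for Trait 2; it defines the ingroup but does not resolve relationships within it.
Trait 3 (derived state '-') is shared by Alpha, Beta, Epsilon, Gamma, and Theta — a synapomorphy uniting that clade.
Trait 4 (derived state '+') is unique to Gamma (autapomorphy; uninformative for grouping).
Trait 5 (derived state '+') is unique to Alpha (autapomorphy; uninformative for grouping).
Trait 6: derived state '+' in Alpha, Gamma, and Theta only — synapomorphy for {Alpha, Gamma, Theta}.
Only Beta and Epsilon show the derived state '+' for Trait 7, supporting them as a clade.
Most parsimonious ingroup topology: (((Epsilon,Beta),((Alpha,Gamma),Theta)),Eta).
The clade {Alpha, Gamma} is supported by Trait 1: its derived state '-' occurs in exactly those taxa and in no other taxon (including the outgroup).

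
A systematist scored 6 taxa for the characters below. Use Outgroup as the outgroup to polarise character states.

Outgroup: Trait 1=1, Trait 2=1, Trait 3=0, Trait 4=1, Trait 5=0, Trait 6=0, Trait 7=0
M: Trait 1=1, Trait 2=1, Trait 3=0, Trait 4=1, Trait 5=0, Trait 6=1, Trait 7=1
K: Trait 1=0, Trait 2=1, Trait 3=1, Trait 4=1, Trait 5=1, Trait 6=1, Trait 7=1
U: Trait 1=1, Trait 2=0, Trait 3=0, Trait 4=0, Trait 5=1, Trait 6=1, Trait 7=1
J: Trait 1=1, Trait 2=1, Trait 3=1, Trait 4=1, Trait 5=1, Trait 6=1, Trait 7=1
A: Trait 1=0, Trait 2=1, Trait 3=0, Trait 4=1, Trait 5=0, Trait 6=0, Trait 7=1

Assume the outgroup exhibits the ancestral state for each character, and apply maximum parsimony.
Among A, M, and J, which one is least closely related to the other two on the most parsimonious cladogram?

A

Character polarity is set by the outgroup: the derived state is whichever differs from the outgroup's state, so for Trait 1, Trait 2, Trait 4 the derived state is '0', and for the remaining characters it is '1'.
Trait 1 (state '0') occurs in A and K but conflicts with the nesting implied by the other characters — most parsimoniously interpreted as homoplasy.
Trait 2 (derived state '0') is unique to U (autapomorphy; uninformative for grouping).
Only J and K show the derived state '1' for Trait 3, supporting them as a clade.
Trait 4 (derived state '0') is unique to U (autapomorphy; uninformative for grouping).
Trait 5: derived state '1' in J, K, and U only — synapomorphy for {J, K, U}.
Trait 6: derived state '1' in J, K, M, and U only — synapomorphy for {J, K, M, U}.
Trait 7 (derived state '1') is shared by all ingroup taxa — unites the whole ingroup.
Most parsimonious ingroup topology: ((M,((K,J),U)),A).
J and M share a more recent common ancestor with each other than either does with A, so A is the least closely related of the three.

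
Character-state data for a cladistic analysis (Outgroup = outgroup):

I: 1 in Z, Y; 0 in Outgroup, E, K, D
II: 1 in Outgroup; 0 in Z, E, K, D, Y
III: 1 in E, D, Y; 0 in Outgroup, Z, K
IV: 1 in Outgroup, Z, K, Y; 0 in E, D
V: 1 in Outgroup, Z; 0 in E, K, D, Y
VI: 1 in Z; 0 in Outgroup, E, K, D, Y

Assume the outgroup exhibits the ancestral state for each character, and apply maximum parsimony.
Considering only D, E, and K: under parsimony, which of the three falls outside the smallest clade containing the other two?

K

Character polarity is set by the outgroup: the derived state is whichever differs from the outgroup's state, so for II, IV, V the derived state is '0', and for the remaining characters it is '1'.
I groups Y and Z, which is incompatible with the clades supported by the remaining characters; treating it as convergent (homoplasy) costs fewer steps than any alternative tree.
II (derived state '0') is shared by all ingroup taxa — unites the whole ingroup.
III: derived state '1' in D, E, and Y only — synapomorphy for {D, E, Y}.
IV: derived state '0' in D and E only — synapomorphy for {D, E}.
V (derived state '0') is shared by D, E, K, and Y — a synapomorphy uniting that clade.
VI: derived state '1' in Z only — an autapomorphy, so it tells us nothing about relationships among taxa.
Most parsimonious ingroup topology: (Z,(((E,D),Y),K)).
E and D share a more recent common ancestor with each other than either does with K, so K is the least closely related of the three.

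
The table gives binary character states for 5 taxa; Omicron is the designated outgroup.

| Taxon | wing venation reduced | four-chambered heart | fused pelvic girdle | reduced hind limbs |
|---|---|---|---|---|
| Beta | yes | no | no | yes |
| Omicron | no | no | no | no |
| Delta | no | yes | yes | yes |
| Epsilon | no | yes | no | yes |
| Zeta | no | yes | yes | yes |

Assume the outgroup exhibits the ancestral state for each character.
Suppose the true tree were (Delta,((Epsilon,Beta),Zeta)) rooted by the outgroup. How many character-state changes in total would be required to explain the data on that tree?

Map each character onto (Delta,((Epsilon,Beta),Zeta)) (rooted by Omicron) and count the minimum state changes it requires (Fitch parsimony):
wing venation reduced: 1; four-chambered heart: 2; fused pelvic girdle: 2; reduced hind limbs: 1.
Total tree length = 6.

6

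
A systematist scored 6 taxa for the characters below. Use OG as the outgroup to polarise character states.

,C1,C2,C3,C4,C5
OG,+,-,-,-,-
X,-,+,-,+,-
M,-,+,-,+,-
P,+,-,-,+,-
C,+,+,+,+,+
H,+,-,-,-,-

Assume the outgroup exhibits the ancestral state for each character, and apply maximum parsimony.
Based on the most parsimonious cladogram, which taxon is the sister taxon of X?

Character polarity is set by the outgroup: the derived state is whichever differs from the outgroup's state, so for C1 the derived state is '-', and for the remaining characters it is '+'.
Only M and X show the derived state '-' for C1, supporting them as a clade.
C2 (derived state '+') is shared by C, M, and X — a synapomorphy uniting that clade.
C3: derived state '+' in C only — an autapomorphy, so it tells us nothing about relationships among taxa.
C4: derived state '+' in C, M, P, and X only — synapomorphy for {C, M, P, X}.
C5 (derived state '+') is unique to C (autapomorphy; uninformative for grouping).
Most parsimonious ingroup topology: ((((X,M),C),P),H).
X and M form a cherry on this tree, so they are sister taxa.

M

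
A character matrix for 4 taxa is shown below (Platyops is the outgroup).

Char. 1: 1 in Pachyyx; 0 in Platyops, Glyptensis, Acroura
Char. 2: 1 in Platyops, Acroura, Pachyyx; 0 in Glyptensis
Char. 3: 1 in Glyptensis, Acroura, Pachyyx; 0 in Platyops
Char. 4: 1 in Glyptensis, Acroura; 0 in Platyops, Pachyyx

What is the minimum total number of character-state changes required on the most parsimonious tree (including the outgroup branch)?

Character polarity is set by the outgroup: the derived state is whichever differs from the outgroup's state, so for Char. 2 the derived state is '0', and for the remaining characters it is '1'.
Char. 1 (derived state '1') is unique to Pachyyx (autapomorphy; uninformative for grouping).
Char. 2 (derived state '0') is unique to Glyptensis (autapomorphy; uninformative for grouping).
All ingroup taxa share the derived state '1' for Char. 3; it defines the ingroup but does not resolve relationships within it.
Char. 4 (derived state '1') is shared by Acroura and Glyptensis — a synapomorphy uniting that clade.
Most parsimonious ingroup topology: ((Glyptensis,Acroura),Pachyyx).
Changes per character on this tree: Char. 1: 1; Char. 2: 1; Char. 3: 1; Char. 4: 1.
Total = 4.

4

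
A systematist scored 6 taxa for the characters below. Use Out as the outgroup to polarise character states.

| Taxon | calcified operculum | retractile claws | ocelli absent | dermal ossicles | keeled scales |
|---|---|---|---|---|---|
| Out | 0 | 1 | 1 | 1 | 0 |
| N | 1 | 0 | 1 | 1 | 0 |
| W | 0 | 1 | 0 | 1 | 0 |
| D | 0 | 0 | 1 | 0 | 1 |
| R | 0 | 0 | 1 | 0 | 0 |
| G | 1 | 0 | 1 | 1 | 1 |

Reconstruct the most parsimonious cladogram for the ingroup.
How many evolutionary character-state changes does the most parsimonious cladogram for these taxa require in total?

Character polarity is set by the outgroup: the derived state is whichever differs from the outgroup's state, so for retractile claws, ocelli absent, dermal ossicles the derived state is '0', and for the remaining characters it is '1'.
calcified operculum (derived state '1') is shared by G and N — a synapomorphy uniting that clade.
retractile claws: derived state '0' in D, G, N, and R only — synapomorphy for {D, G, N, R}.
ocelli absent (derived state '0') is unique to W (autapomorphy; uninformative for grouping).
dermal ossicles: derived state '0' in D and R only — synapomorphy for {D, R}.
keeled scales (state '1') occurs in D and G but conflicts with the nesting implied by the other characters — most parsimoniously interpreted as homoplasy.
Most parsimonious ingroup topology: (((N,G),(D,R)),W).
Changes per character on this tree: calcified operculum: 1; retractile claws: 1; ocelli absent: 1; dermal ossicles: 1; keeled scales: 2.
Total = 6.

6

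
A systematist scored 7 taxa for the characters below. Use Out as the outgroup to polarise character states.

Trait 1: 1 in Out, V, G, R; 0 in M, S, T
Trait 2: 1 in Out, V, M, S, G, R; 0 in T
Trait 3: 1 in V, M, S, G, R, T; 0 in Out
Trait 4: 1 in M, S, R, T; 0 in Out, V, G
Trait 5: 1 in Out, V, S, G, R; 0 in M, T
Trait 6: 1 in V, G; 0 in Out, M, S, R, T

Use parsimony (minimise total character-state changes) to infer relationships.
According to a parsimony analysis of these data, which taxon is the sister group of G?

V

Character polarity is set by the outgroup: the derived state is whichever differs from the outgroup's state, so for Trait 1, Trait 2, Trait 5 the derived state is '0', and for the remaining characters it is '1'.
Trait 1 (derived state '0') is shared by M, S, and T — a synapomorphy uniting that clade.
Trait 2: derived state '0' in T only — an autapomorphy, so it tells us nothing about relationships among taxa.
Trait 3 (derived state '1') is shared by all ingroup taxa — unites the whole ingroup.
Trait 4 (derived state '1') is shared by M, R, S, and T — a synapomorphy uniting that clade.
Only M and T show the derived state '0' for Trait 5, supporting them as a clade.
Trait 6: derived state '1' in G and V only — synapomorphy for {G, V}.
Most parsimonious ingroup topology: ((V,G),(((M,T),S),R)).
G and V form a cherry on this tree, so they are sister taxa.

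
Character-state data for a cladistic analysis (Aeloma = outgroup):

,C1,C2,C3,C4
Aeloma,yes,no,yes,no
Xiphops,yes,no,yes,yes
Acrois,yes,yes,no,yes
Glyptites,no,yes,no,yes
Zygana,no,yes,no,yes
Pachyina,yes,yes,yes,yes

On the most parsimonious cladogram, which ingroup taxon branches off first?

Character polarity is set by the outgroup: the derived state is whichever differs from the outgroup's state, so for C1, C3 the derived state is 'no', and for the remaining characters it is 'yes'.
Only Glyptites and Zygana show the derived state 'no' for C1, supporting them as a clade.
C2 (derived state 'yes') is shared by Acrois, Glyptites, Pachyina, and Zygana — a synapomorphy uniting that clade.
C3: derived state 'no' in Acrois, Glyptites, and Zygana only — synapomorphy for {Acrois, Glyptites, Zygana}.
All ingroup taxa share the derived state 'yes' for C4; it defines the ingroup but does not resolve relationships within it.
Most parsimonious ingroup topology: (Xiphops,((Acrois,(Glyptites,Zygana)),Pachyina)).
Xiphops is sister to the clade containing all other ingroup taxa, so it is the earliest-diverging (most basal) ingroup lineage.

Xiphops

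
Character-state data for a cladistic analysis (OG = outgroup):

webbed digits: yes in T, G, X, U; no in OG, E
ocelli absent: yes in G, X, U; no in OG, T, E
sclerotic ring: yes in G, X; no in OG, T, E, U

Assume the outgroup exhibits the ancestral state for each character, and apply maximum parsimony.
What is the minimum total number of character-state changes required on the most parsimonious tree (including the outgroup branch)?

The outgroup has state 'no' for every character, so 'yes' is the derived state throughout.
webbed digits: derived state 'yes' in G, T, U, and X only — synapomorphy for {G, T, U, X}.
ocelli absent (derived state 'yes') is shared by G, U, and X — a synapomorphy uniting that clade.
sclerotic ring: derived state 'yes' in G and X only — synapomorphy for {G, X}.
Most parsimonious ingroup topology: ((T,((G,X),U)),E).
Changes per character on this tree: webbed digits: 1; ocelli absent: 1; sclerotic ring: 1.
Total = 3.

3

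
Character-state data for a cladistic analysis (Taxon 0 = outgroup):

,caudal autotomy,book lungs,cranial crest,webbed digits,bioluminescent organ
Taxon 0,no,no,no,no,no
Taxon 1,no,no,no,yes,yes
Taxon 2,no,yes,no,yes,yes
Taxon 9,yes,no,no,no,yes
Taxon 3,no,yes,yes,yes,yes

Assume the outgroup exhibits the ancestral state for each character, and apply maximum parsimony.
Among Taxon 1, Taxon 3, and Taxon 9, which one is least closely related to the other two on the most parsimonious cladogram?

Taxon 9

The outgroup has state 'no' for every character, so 'yes' is the derived state throughout.
caudal autotomy: derived state 'yes' in Taxon 9 only — an autapomorphy, so it tells us nothing about relationships among taxa.
book lungs (derived state 'yes') is shared by Taxon 2 and Taxon 3 — a synapomorphy uniting that clade.
cranial crest: derived state 'yes' in Taxon 3 only — an autapomorphy, so it tells us nothing about relationships among taxa.
webbed digits (derived state 'yes') is shared by Taxon 1, Taxon 2, and Taxon 3 — a synapomorphy uniting that clade.
bioluminescent organ (derived state 'yes') is shared by all ingroup taxa — unites the whole ingroup.
Most parsimonious ingroup topology: ((Taxon 1,(Taxon 2,Taxon 3)),Taxon 9).
Taxon 3 and Taxon 1 share a more recent common ancestor with each other than either does with Taxon 9, so Taxon 9 is the least closely related of the three.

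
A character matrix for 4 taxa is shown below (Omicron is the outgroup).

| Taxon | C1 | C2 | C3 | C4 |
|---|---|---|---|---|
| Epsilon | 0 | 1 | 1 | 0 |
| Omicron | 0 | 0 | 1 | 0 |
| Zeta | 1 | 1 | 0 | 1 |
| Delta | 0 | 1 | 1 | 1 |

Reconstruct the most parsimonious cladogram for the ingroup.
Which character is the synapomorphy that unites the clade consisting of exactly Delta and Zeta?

Character polarity is set by the outgroup: the derived state is whichever differs from the outgroup's state, so for C3 the derived state is '0', and for the remaining characters it is '1'.
C1 (derived state '1') is unique to Zeta (autapomorphy; uninformative for grouping).
C2 (derived state '1') is shared by all ingroup taxa — unites the whole ingroup.
C3: derived state '0' in Zeta only — an autapomorphy, so it tells us nothing about relationships among taxa.
C4 (derived state '1') is shared by Delta and Zeta — a synapomorphy uniting that clade.
Most parsimonious ingroup topology: ((Delta,Zeta),Epsilon).
The clade {Delta, Zeta} is supported by C4: its derived state '1' occurs in exactly those taxa and in no other taxon (including the outgroup).

C4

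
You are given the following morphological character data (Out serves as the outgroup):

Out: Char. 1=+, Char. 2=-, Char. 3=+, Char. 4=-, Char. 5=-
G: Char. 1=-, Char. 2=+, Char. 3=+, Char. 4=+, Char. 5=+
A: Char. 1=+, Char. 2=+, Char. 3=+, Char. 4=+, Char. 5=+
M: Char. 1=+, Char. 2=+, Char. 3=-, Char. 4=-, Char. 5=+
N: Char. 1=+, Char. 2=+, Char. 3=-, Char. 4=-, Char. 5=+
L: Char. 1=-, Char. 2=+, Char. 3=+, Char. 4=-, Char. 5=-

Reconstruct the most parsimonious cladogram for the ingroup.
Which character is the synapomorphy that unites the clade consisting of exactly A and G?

Character polarity is set by the outgroup: the derived state is whichever differs from the outgroup's state, so for Char. 1, Char. 3 the derived state is '-', and for the remaining characters it is '+'.
Char. 1 (state '-') occurs in G and L but conflicts with the nesting implied by the other characters — most parsimoniously interpreted as homoplasy.
Char. 2 (derived state '+') is shared by all ingroup taxa — unites the whole ingroup.
Char. 3 (derived state '-') is shared by M and N — a synapomorphy uniting that clade.
Char. 4: derived state '+' in A and G only — synapomorphy for {A, G}.
Char. 5 (derived state '+') is shared by A, G, M, and N — a synapomorphy uniting that clade.
Most parsimonious ingroup topology: (((G,A),(M,N)),L).
The clade {A, G} is supported by Char. 4: its derived state '+' occurs in exactly those taxa and in no other taxon (including the outgroup).

Char. 4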